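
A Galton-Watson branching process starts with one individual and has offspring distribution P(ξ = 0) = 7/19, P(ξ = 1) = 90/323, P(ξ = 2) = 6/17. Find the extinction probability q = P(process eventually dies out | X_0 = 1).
q = 1

Mean offspring μ = 0·7/19 + 1·90/323 + 2·6/17 = 318/323 ≤ 1. For μ ≤ 1 with offspring not concentrated at 1, the Galton-Watson process goes extinct almost surely, so q = 1.
(Algebraic check: The pgf is f(s) = 7/19 + 90/323·s + 6/17·s². The extinction probability q is the smallest fixed point of f in [0, 1]. Setting s = f(s):
  6/17·s² + (90/323 − 1)·s + 7/19 = 0
  6/17·s² − (7/19 + 6/17)·s + 7/19 = 0
which factors as (s − 1)·(6/17·s − 7/19) = 0, giving roots s = 1 and s = (7/19)/(6/17) = 119/114. Since 119/114 ≥ 1, the smallest root in [0, 1] is s = 1.)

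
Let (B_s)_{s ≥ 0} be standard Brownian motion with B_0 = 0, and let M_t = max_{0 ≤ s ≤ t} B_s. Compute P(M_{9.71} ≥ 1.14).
P(M_{9.71} ≥ 1.14) = 2·P(B_{9.71} ≥ 1.14) = 2(1 − Φ(1.14/√9.71)) ≈ 0.7145

By the reflection principle for Brownian motion, P(M_t ≥ a) = 2 · P(B_t ≥ a) for a ≥ 0. Since B_t ~ N(0, t), P(B_t ≥ 1.14) = 1 − Φ(1.14/√t) = 1 − Φ(1.14/√9.71) = 1 − Φ(0.3658). So
  P(M_{9.71} ≥ 1.14) = 2(1 − Φ(0.3658)) ≈ 0.7145.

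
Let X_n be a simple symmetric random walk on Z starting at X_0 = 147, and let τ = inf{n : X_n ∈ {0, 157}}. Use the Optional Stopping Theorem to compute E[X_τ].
E[X_τ] = 147

X_n is a martingale and τ is a bounded-mean stopping time (indeed τ is finite a.s. with bounded expectation since the walk is in a bounded region). By the OST, E[X_τ] = E[X_0] = 147. Equivalently: E[X_τ] = 157 · P(hit 157 first) + 0 · P(hit 0 first) = 157 · (147/157) = 147.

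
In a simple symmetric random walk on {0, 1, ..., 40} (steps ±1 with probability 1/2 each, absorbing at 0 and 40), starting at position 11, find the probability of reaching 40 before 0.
P(hit 40 before 0) = 11/40

Let u_k = P(hit 40 before 0 | start at k). Then u_0 = 0, u_40 = 1, and u_k = u_{k-1}/2 + u_{k+1}/2 for 1 ≤ k ≤ 39. This harmonic recurrence is solved by u_k = k/40, giving u_11 = 11/40.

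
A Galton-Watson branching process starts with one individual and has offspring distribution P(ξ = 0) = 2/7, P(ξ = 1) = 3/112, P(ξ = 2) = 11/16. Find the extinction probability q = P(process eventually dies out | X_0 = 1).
q = 32/77

The pgf is f(s) = 2/7 + 3/112·s + 11/16·s². The extinction probability q is the smallest fixed point of f in [0, 1]. Setting s = f(s):
  11/16·s² + (3/112 − 1)·s + 2/7 = 0
  11/16·s² − (2/7 + 11/16)·s + 2/7 = 0
which factors as (s − 1)·(11/16·s − 2/7) = 0, giving roots s = 1 and s = (2/7)/(11/16) = 32/77.
Mean offspring μ = 3/112 + 2·11/16 = 157/112 > 1 (supercritical), so q < 1. The extinction probability is the smaller root: q = (2/7)/(11/16) = 32/77.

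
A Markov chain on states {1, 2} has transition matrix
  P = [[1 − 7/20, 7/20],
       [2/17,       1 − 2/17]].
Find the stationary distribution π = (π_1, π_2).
π_1 = 40/159, π_2 = 119/159

Solve πP = π with π_1 + π_2 = 1. From πP = π: π_1 · (1 − 7/20) + π_2 · 2/17 = π_1 ⇒ π_2 · 2/17 = π_1 · 7/20 ⇒ π_2/π_1 = (7/20)/(2/17) = 119/40. Together with π_1 + π_2 = 1:
  π_1 = (2/17)/(7/20 + 2/17) = (2/17)/(159/340) = 40/159,
  π_2 = (7/20)/(7/20 + 2/17) = (7/20)/(159/340) = 119/159.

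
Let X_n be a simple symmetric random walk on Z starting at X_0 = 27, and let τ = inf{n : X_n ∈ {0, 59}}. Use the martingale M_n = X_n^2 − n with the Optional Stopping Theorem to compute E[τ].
E[τ] = 864

M_n = X_n^2 − n is a martingale (since E[X_{n+1}^2 | F_n] = X_n^2 + 1). By OST (τ has finite mean in a bounded region), E[M_τ] = E[M_0] = X_0^2 − 0 = 27^2 = 729. Also E[M_τ] = E[X_τ^2] − E[τ]. The walk exits at 0 or 59, with P(hit 59 first) = 27/59, so E[X_τ^2] = 59^2 · 27/59 + 0 = 1593. Thus E[τ] = E[X_τ^2] − E[M_τ] = 1593 − 729 = 864 = 27(59 − 27) = 864.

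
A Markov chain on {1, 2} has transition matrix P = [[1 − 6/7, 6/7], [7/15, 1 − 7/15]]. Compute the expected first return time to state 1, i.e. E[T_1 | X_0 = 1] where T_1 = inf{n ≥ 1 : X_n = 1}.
E[T_1 | X_0 = 1] = 1/π_1 = 139/49

For an irreducible recurrent Markov chain with stationary distribution π, E[T_i | X_0 = i] = 1/π_i (Kac's formula). Here π_1 = (7/15)/(6/7 + 7/15) = (7/15)/(139/105) = 49/139, so E[T_1 | X_0 = 1] = 1/π_1 = (6/7 + 7/15)/(7/15) = (139/105)/(7/15) = 139/49.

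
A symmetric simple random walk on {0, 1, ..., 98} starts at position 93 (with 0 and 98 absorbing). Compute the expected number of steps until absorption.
E[τ | X_0 = 93] = 465

Let v_k = E[τ | X_0 = k]. Boundary: v_0 = v_98 = 0. Recurrence: v_k = 1 + (v_{k-1} + v_{k+1})/2 for 1 ≤ k ≤ 97. The particular solution to v_k − (v_{k-1} + v_{k+1})/2 = 1 is v_k = −k^2. Adding homogeneous solution A + B k and matching boundaries gives v_k = k (98 − k). Substituting k = 93: v_93 = 93 · 5 = 465.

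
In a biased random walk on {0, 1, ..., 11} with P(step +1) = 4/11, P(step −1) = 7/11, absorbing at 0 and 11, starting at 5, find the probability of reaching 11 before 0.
P(hit 11 before 0) = (1 − (7/4)^5) / (1 − (7/4)^11) = 21549056/657710813

Let u_k denote P(reach 11 before 0 | start at k). Boundary: u_0 = 0, u_11 = 1. Recurrence: u_k = 4/11·u_{k+1} + 7/11·u_{k-1} for 1 ≤ k ≤ 10. Try u_k = A + B·r^k with r = q/p = (7/11)/(4/11) = 7/4. Substitution satisfies the recurrence; boundary conditions give:
  u_k = (1 − r^k) / (1 − r^N) = (1 − (7/4)^5) / (1 − (7/4)^11) = 21549056/657710813.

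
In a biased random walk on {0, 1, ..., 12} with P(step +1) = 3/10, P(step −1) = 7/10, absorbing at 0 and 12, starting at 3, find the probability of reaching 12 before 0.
P(hit 12 before 0) = (1 − (7/3)^3) / (1 − (7/3)^12) = 19683/43799860

Let u_k denote P(reach 12 before 0 | start at k). Boundary: u_0 = 0, u_12 = 1. Recurrence: u_k = 3/10·u_{k+1} + 7/10·u_{k-1} for 1 ≤ k ≤ 11. Try u_k = A + B·r^k with r = q/p = (7/10)/(3/10) = 7/3. Substitution satisfies the recurrence; boundary conditions give:
  u_k = (1 − r^k) / (1 − r^N) = (1 − (7/3)^3) / (1 − (7/3)^12) = 19683/43799860.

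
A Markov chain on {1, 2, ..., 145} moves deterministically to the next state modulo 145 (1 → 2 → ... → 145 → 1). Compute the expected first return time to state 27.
E[T_27 | X_0 = 27] = 145

The chain cycles deterministically, so starting at state 27 it returns in exactly 145 steps. Equivalently, the stationary distribution is uniform π_j = 1/145 for every state j, so by Kac's formula E[T_27] = 1/π_27 = 145.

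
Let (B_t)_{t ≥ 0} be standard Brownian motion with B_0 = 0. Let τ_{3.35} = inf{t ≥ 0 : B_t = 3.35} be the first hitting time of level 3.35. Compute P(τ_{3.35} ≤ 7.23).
P(τ_{3.35} ≤ 7.23) = 2(1 − Φ(3.35/√7.23)) = 2(1 − Φ(1.2459)) ≈ 0.2128

By the reflection principle for standard BM, P(τ_b ≤ t) = 2 · P(B_t ≥ b). Since B_t ~ N(0, t), P(B_t ≥ 3.35) = 1 − Φ(3.35/√t) = 1 − Φ(3.35/√7.23) = 1 − Φ(1.2459) ≈ 0.10640. Doubling: P(τ_{3.35} ≤ 7.23) ≈ 2 · 0.10640 = 0.21280 ≈ 0.2128.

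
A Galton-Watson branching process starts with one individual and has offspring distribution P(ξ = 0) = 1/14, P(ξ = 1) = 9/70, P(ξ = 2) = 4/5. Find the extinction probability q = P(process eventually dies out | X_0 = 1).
q = 5/56

The pgf is f(s) = 1/14 + 9/70·s + 4/5·s². The extinction probability q is the smallest fixed point of f in [0, 1]. Setting s = f(s):
  4/5·s² + (9/70 − 1)·s + 1/14 = 0
  4/5·s² − (1/14 + 4/5)·s + 1/14 = 0
which factors as (s − 1)·(4/5·s − 1/14) = 0, giving roots s = 1 and s = (1/14)/(4/5) = 5/56.
Mean offspring μ = 9/70 + 2·4/5 = 121/70 > 1 (supercritical), so q < 1. The extinction probability is the smaller root: q = (1/14)/(4/5) = 5/56.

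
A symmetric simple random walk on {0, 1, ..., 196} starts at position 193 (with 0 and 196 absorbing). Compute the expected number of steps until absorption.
E[τ | X_0 = 193] = 579

Let v_k = E[τ | X_0 = k]. Boundary: v_0 = v_196 = 0. Recurrence: v_k = 1 + (v_{k-1} + v_{k+1})/2 for 1 ≤ k ≤ 195. The particular solution to v_k − (v_{k-1} + v_{k+1})/2 = 1 is v_k = −k^2. Adding homogeneous solution A + B k and matching boundaries gives v_k = k (196 − k). Substituting k = 193: v_193 = 193 · 3 = 579.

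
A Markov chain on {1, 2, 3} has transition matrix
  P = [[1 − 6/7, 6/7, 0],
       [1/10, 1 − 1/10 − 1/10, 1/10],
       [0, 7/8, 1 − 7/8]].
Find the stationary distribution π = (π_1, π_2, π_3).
π = (49/517, 420/517, 48/517)

This is a birth-death chain on three states, which satisfies detailed balance: π_1 · P_{12} = π_2 · P_{21} and π_2 · P_{23} = π_3 · P_{32}.
From π_1 · 6/7 = π_2 · 1/10: π_2/π_1 = (6/7)/(1/10) = 60/7.
From π_2 · 1/10 = π_3 · 7/8: π_3/π_2 = (1/10)/(7/8) = 4/35.
Take π_1 proportional to 1; then unnormalized π = (1, 60/7, 48/49). Normalize by dividing by the sum 517/49:
  π = (49/517, 420/517, 48/517).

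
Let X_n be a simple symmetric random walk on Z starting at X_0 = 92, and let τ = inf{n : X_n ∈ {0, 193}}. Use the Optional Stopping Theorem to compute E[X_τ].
E[X_τ] = 92

X_n is a martingale and τ is a bounded-mean stopping time (indeed τ is finite a.s. with bounded expectation since the walk is in a bounded region). By the OST, E[X_τ] = E[X_0] = 92. Equivalently: E[X_τ] = 193 · P(hit 193 first) + 0 · P(hit 0 first) = 193 · (92/193) = 92.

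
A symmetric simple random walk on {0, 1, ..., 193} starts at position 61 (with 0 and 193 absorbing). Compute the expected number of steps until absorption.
E[τ | X_0 = 61] = 8052

Let v_k = E[τ | X_0 = k]. Boundary: v_0 = v_193 = 0. Recurrence: v_k = 1 + (v_{k-1} + v_{k+1})/2 for 1 ≤ k ≤ 192. The particular solution to v_k − (v_{k-1} + v_{k+1})/2 = 1 is v_k = −k^2. Adding homogeneous solution A + B k and matching boundaries gives v_k = k (193 − k). Substituting k = 61: v_61 = 61 · 132 = 8052.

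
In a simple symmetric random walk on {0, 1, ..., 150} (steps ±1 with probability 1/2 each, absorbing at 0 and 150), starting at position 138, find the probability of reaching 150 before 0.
P(hit 150 before 0) = 138/150 = 23/25

Let u_k = P(hit 150 before 0 | start at k). Then u_0 = 0, u_150 = 1, and u_k = u_{k-1}/2 + u_{k+1}/2 for 1 ≤ k ≤ 149. This harmonic recurrence is solved by u_k = k/150, giving u_138 = 138/150 = 23/25.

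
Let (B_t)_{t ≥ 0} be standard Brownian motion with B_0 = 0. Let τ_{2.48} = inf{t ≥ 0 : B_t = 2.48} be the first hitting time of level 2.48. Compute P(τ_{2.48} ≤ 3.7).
P(τ_{2.48} ≤ 3.7) = 2(1 − Φ(2.48/√3.7)) = 2(1 − Φ(1.2893)) ≈ 0.1973

By the reflection principle for standard BM, P(τ_b ≤ t) = 2 · P(B_t ≥ b). Since B_t ~ N(0, t), P(B_t ≥ 2.48) = 1 − Φ(2.48/√t) = 1 − Φ(2.48/√3.7) = 1 − Φ(1.2893) ≈ 0.09865. Doubling: P(τ_{2.48} ≤ 3.7) ≈ 2 · 0.09865 = 0.19730 ≈ 0.1973.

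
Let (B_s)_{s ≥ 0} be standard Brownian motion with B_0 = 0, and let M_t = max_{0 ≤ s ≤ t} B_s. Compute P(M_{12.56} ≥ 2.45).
P(M_{12.56} ≥ 2.45) = 2·P(B_{12.56} ≥ 2.45) = 2(1 − Φ(2.45/√12.56)) ≈ 0.4894

By the reflection principle for Brownian motion, P(M_t ≥ a) = 2 · P(B_t ≥ a) for a ≥ 0. Since B_t ~ N(0, t), P(B_t ≥ 2.45) = 1 − Φ(2.45/√t) = 1 − Φ(2.45/√12.56) = 1 − Φ(0.6913). So
  P(M_{12.56} ≥ 2.45) = 2(1 − Φ(0.6913)) ≈ 0.4894.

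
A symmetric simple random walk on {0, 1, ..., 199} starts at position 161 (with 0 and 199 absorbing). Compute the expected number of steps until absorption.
E[τ | X_0 = 161] = 6118

Let v_k = E[τ | X_0 = k]. Boundary: v_0 = v_199 = 0. Recurrence: v_k = 1 + (v_{k-1} + v_{k+1})/2 for 1 ≤ k ≤ 198. The particular solution to v_k − (v_{k-1} + v_{k+1})/2 = 1 is v_k = −k^2. Adding homogeneous solution A + B k and matching boundaries gives v_k = k (199 − k). Substituting k = 161: v_161 = 161 · 38 = 6118.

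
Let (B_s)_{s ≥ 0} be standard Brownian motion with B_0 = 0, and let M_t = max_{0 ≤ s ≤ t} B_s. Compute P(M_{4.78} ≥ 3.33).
P(M_{4.78} ≥ 3.33) = 2·P(B_{4.78} ≥ 3.33) = 2(1 − Φ(3.33/√4.78)) ≈ 0.1277

By the reflection principle for Brownian motion, P(M_t ≥ a) = 2 · P(B_t ≥ a) for a ≥ 0. Since B_t ~ N(0, t), P(B_t ≥ 3.33) = 1 − Φ(3.33/√t) = 1 − Φ(3.33/√4.78) = 1 − Φ(1.5231). So
  P(M_{4.78} ≥ 3.33) = 2(1 − Φ(1.5231)) ≈ 0.1277.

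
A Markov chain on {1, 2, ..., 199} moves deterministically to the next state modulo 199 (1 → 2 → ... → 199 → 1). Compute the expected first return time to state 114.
E[T_114 | X_0 = 114] = 199

The chain cycles deterministically, so starting at state 114 it returns in exactly 199 steps. Equivalently, the stationary distribution is uniform π_j = 1/199 for every state j, so by Kac's formula E[T_114] = 1/π_114 = 199.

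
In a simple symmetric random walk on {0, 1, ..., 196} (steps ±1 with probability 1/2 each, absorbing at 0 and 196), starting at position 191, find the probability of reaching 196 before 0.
P(hit 196 before 0) = 191/196

Let u_k = P(hit 196 before 0 | start at k). Then u_0 = 0, u_196 = 1, and u_k = u_{k-1}/2 + u_{k+1}/2 for 1 ≤ k ≤ 195. This harmonic recurrence is solved by u_k = k/196, giving u_191 = 191/196.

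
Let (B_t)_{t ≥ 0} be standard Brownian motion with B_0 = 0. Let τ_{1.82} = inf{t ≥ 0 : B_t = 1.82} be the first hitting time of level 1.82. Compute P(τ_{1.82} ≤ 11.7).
P(τ_{1.82} ≤ 11.7) = 2(1 − Φ(1.82/√11.7)) = 2(1 − Φ(0.5321)) ≈ 0.5947

By the reflection principle for standard BM, P(τ_b ≤ t) = 2 · P(B_t ≥ b). Since B_t ~ N(0, t), P(B_t ≥ 1.82) = 1 − Φ(1.82/√t) = 1 − Φ(1.82/√11.7) = 1 − Φ(0.5321) ≈ 0.29733. Doubling: P(τ_{1.82} ≤ 11.7) ≈ 2 · 0.29733 = 0.59466 ≈ 0.5947.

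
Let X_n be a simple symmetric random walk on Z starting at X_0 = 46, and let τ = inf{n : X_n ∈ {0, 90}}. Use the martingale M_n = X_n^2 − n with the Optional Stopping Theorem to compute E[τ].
E[τ] = 2024

M_n = X_n^2 − n is a martingale (since E[X_{n+1}^2 | F_n] = X_n^2 + 1). By OST (τ has finite mean in a bounded region), E[M_τ] = E[M_0] = X_0^2 − 0 = 46^2 = 2116. Also E[M_τ] = E[X_τ^2] − E[τ]. The walk exits at 0 or 90, with P(hit 90 first) = 46/90, so E[X_τ^2] = 90^2 · 46/90 + 0 = 4140. Thus E[τ] = E[X_τ^2] − E[M_τ] = 4140 − 2116 = 2024 = 46(90 − 46) = 2024.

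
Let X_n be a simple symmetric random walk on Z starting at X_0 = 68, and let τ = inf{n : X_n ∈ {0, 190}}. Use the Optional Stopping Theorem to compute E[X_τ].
E[X_τ] = 68

X_n is a martingale and τ is a bounded-mean stopping time (indeed τ is finite a.s. with bounded expectation since the walk is in a bounded region). By the OST, E[X_τ] = E[X_0] = 68. Equivalently: E[X_τ] = 190 · P(hit 190 first) + 0 · P(hit 0 first) = 190 · (68/190) = 68.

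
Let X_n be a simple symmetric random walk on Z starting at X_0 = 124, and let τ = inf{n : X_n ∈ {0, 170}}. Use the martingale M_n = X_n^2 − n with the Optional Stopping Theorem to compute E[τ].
E[τ] = 5704

M_n = X_n^2 − n is a martingale (since E[X_{n+1}^2 | F_n] = X_n^2 + 1). By OST (τ has finite mean in a bounded region), E[M_τ] = E[M_0] = X_0^2 − 0 = 124^2 = 15376. Also E[M_τ] = E[X_τ^2] − E[τ]. The walk exits at 0 or 170, with P(hit 170 first) = 124/170, so E[X_τ^2] = 170^2 · 124/170 + 0 = 21080. Thus E[τ] = E[X_τ^2] − E[M_τ] = 21080 − 15376 = 5704 = 124(170 − 124) = 5704.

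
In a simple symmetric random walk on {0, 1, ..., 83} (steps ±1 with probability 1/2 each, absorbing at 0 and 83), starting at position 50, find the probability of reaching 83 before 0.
P(hit 83 before 0) = 50/83

Let u_k = P(hit 83 before 0 | start at k). Then u_0 = 0, u_83 = 1, and u_k = u_{k-1}/2 + u_{k+1}/2 for 1 ≤ k ≤ 82. This harmonic recurrence is solved by u_k = k/83, giving u_50 = 50/83.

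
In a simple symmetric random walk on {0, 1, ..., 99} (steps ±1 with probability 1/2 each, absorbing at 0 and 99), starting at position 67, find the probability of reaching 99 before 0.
P(hit 99 before 0) = 67/99

Let u_k = P(hit 99 before 0 | start at k). Then u_0 = 0, u_99 = 1, and u_k = u_{k-1}/2 + u_{k+1}/2 for 1 ≤ k ≤ 98. This harmonic recurrence is solved by u_k = k/99, giving u_67 = 67/99.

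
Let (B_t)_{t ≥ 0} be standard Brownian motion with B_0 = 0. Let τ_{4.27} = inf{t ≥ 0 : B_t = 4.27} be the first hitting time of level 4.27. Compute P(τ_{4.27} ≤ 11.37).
P(τ_{4.27} ≤ 11.37) = 2(1 − Φ(4.27/√11.37)) = 2(1 − Φ(1.2663)) ≈ 0.2054

By the reflection principle for standard BM, P(τ_b ≤ t) = 2 · P(B_t ≥ b). Since B_t ~ N(0, t), P(B_t ≥ 4.27) = 1 − Φ(4.27/√t) = 1 − Φ(4.27/√11.37) = 1 − Φ(1.2663) ≈ 0.10270. Doubling: P(τ_{4.27} ≤ 11.37) ≈ 2 · 0.10270 = 0.20540 ≈ 0.2054.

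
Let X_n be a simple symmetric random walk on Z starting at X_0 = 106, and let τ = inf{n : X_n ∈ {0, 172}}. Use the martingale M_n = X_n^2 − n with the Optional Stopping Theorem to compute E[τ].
E[τ] = 6996

M_n = X_n^2 − n is a martingale (since E[X_{n+1}^2 | F_n] = X_n^2 + 1). By OST (τ has finite mean in a bounded region), E[M_τ] = E[M_0] = X_0^2 − 0 = 106^2 = 11236. Also E[M_τ] = E[X_τ^2] − E[τ]. The walk exits at 0 or 172, with P(hit 172 first) = 106/172, so E[X_τ^2] = 172^2 · 106/172 + 0 = 18232. Thus E[τ] = E[X_τ^2] − E[M_τ] = 18232 − 11236 = 6996 = 106(172 − 106) = 6996.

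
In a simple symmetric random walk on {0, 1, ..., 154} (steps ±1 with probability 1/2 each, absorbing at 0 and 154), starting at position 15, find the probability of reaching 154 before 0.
P(hit 154 before 0) = 15/154

Let u_k = P(hit 154 before 0 | start at k). Then u_0 = 0, u_154 = 1, and u_k = u_{k-1}/2 + u_{k+1}/2 for 1 ≤ k ≤ 153. This harmonic recurrence is solved by u_k = k/154, giving u_15 = 15/154.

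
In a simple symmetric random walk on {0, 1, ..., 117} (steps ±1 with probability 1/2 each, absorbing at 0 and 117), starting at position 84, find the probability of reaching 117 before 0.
P(hit 117 before 0) = 84/117 = 28/39

Let u_k = P(hit 117 before 0 | start at k). Then u_0 = 0, u_117 = 1, and u_k = u_{k-1}/2 + u_{k+1}/2 for 1 ≤ k ≤ 116. This harmonic recurrence is solved by u_k = k/117, giving u_84 = 84/117 = 28/39.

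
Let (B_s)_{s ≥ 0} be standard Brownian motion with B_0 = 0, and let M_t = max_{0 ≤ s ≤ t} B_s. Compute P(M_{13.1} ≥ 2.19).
P(M_{13.1} ≥ 2.19) = 2·P(B_{13.1} ≥ 2.19) = 2(1 − Φ(2.19/√13.1)) ≈ 0.5451

By the reflection principle for Brownian motion, P(M_t ≥ a) = 2 · P(B_t ≥ a) for a ≥ 0. Since B_t ~ N(0, t), P(B_t ≥ 2.19) = 1 − Φ(2.19/√t) = 1 − Φ(2.19/√13.1) = 1 − Φ(0.6051). So
  P(M_{13.1} ≥ 2.19) = 2(1 − Φ(0.6051)) ≈ 0.5451.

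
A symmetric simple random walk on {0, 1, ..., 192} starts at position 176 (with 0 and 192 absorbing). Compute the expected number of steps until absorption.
E[τ | X_0 = 176] = 2816

Let v_k = E[τ | X_0 = k]. Boundary: v_0 = v_192 = 0. Recurrence: v_k = 1 + (v_{k-1} + v_{k+1})/2 for 1 ≤ k ≤ 191. The particular solution to v_k − (v_{k-1} + v_{k+1})/2 = 1 is v_k = −k^2. Adding homogeneous solution A + B k and matching boundaries gives v_k = k (192 − k). Substituting k = 176: v_176 = 176 · 16 = 2816.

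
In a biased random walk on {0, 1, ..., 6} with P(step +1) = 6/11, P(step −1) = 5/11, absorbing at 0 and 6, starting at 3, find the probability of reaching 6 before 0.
P(hit 6 before 0) = (1 − (5/6)^3) / (1 − (5/6)^6) = 216/341

Let u_k denote P(reach 6 before 0 | start at k). Boundary: u_0 = 0, u_6 = 1. Recurrence: u_k = 6/11·u_{k+1} + 5/11·u_{k-1} for 1 ≤ k ≤ 5. Try u_k = A + B·r^k with r = q/p = (5/11)/(6/11) = 5/6. Substitution satisfies the recurrence; boundary conditions give:
  u_k = (1 − r^k) / (1 − r^N) = (1 − (5/6)^3) / (1 − (5/6)^6) = 216/341.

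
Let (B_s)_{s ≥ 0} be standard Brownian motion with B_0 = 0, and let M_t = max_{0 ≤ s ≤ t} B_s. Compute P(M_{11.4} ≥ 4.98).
P(M_{11.4} ≥ 4.98) = 2·P(B_{11.4} ≥ 4.98) = 2(1 − Φ(4.98/√11.4)) ≈ 0.1402

By the reflection principle for Brownian motion, P(M_t ≥ a) = 2 · P(B_t ≥ a) for a ≥ 0. Since B_t ~ N(0, t), P(B_t ≥ 4.98) = 1 − Φ(4.98/√t) = 1 − Φ(4.98/√11.4) = 1 − Φ(1.4749). So
  P(M_{11.4} ≥ 4.98) = 2(1 − Φ(1.4749)) ≈ 0.1402.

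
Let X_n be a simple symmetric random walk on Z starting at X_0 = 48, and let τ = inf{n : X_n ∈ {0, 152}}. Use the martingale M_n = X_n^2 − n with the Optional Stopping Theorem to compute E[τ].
E[τ] = 4992

M_n = X_n^2 − n is a martingale (since E[X_{n+1}^2 | F_n] = X_n^2 + 1). By OST (τ has finite mean in a bounded region), E[M_τ] = E[M_0] = X_0^2 − 0 = 48^2 = 2304. Also E[M_τ] = E[X_τ^2] − E[τ]. The walk exits at 0 or 152, with P(hit 152 first) = 48/152, so E[X_τ^2] = 152^2 · 48/152 + 0 = 7296. Thus E[τ] = E[X_τ^2] − E[M_τ] = 7296 − 2304 = 4992 = 48(152 − 48) = 4992.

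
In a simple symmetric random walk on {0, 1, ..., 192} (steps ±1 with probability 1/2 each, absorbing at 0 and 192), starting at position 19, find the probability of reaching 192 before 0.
P(hit 192 before 0) = 19/192

Let u_k = P(hit 192 before 0 | start at k). Then u_0 = 0, u_192 = 1, and u_k = u_{k-1}/2 + u_{k+1}/2 for 1 ≤ k ≤ 191. This harmonic recurrence is solved by u_k = k/192, giving u_19 = 19/192.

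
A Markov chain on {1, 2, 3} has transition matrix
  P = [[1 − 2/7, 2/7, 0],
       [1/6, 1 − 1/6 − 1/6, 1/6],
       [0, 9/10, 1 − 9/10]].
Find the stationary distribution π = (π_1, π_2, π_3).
π = (63/191, 108/191, 20/191)

This is a birth-death chain on three states, which satisfies detailed balance: π_1 · P_{12} = π_2 · P_{21} and π_2 · P_{23} = π_3 · P_{32}.
From π_1 · 2/7 = π_2 · 1/6: π_2/π_1 = (2/7)/(1/6) = 12/7.
From π_2 · 1/6 = π_3 · 9/10: π_3/π_2 = (1/6)/(9/10) = 5/27.
Take π_1 proportional to 1; then unnormalized π = (1, 12/7, 20/63). Normalize by dividing by the sum 191/63:
  π = (63/191, 108/191, 20/191).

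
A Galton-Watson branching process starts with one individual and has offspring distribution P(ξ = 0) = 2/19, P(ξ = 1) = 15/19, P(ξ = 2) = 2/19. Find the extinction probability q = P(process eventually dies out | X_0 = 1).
q = 1

Mean offspring μ = 0·2/19 + 1·15/19 + 2·2/19 = 1 ≤ 1. For μ ≤ 1 with offspring not concentrated at 1, the Galton-Watson process goes extinct almost surely, so q = 1.
(Algebraic check: The pgf is f(s) = 2/19 + 15/19·s + 2/19·s². The extinction probability q is the smallest fixed point of f in [0, 1]. Setting s = f(s):
  2/19·s² + (15/19 − 1)·s + 2/19 = 0
  2/19·s² − (2/19 + 2/19)·s + 2/19 = 0
which factors as (s − 1)·(2/19·s − 2/19) = 0, giving roots s = 1 and s = (2/19)/(2/19) = 1. Since 1 ≥ 1, the smallest root in [0, 1] is s = 1.)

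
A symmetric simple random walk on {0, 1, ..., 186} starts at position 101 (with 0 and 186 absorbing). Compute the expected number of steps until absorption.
E[τ | X_0 = 101] = 8585

Let v_k = E[τ | X_0 = k]. Boundary: v_0 = v_186 = 0. Recurrence: v_k = 1 + (v_{k-1} + v_{k+1})/2 for 1 ≤ k ≤ 185. The particular solution to v_k − (v_{k-1} + v_{k+1})/2 = 1 is v_k = −k^2. Adding homogeneous solution A + B k and matching boundaries gives v_k = k (186 − k). Substituting k = 101: v_101 = 101 · 85 = 8585.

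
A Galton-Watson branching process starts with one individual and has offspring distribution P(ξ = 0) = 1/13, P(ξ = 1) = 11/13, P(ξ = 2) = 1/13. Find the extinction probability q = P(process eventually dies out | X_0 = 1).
q = 1

Mean offspring μ = 0·1/13 + 1·11/13 + 2·1/13 = 1 ≤ 1. For μ ≤ 1 with offspring not concentrated at 1, the Galton-Watson process goes extinct almost surely, so q = 1.
(Algebraic check: The pgf is f(s) = 1/13 + 11/13·s + 1/13·s². The extinction probability q is the smallest fixed point of f in [0, 1]. Setting s = f(s):
  1/13·s² + (11/13 − 1)·s + 1/13 = 0
  1/13·s² − (1/13 + 1/13)·s + 1/13 = 0
which factors as (s − 1)·(1/13·s − 1/13) = 0, giving roots s = 1 and s = (1/13)/(1/13) = 1. Since 1 ≥ 1, the smallest root in [0, 1] is s = 1.)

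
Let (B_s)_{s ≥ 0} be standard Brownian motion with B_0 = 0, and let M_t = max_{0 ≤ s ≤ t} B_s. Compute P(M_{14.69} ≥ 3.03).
P(M_{14.69} ≥ 3.03) = 2·P(B_{14.69} ≥ 3.03) = 2(1 − Φ(3.03/√14.69)) ≈ 0.4292

By the reflection principle for Brownian motion, P(M_t ≥ a) = 2 · P(B_t ≥ a) for a ≥ 0. Since B_t ~ N(0, t), P(B_t ≥ 3.03) = 1 − Φ(3.03/√t) = 1 − Φ(3.03/√14.69) = 1 − Φ(0.7906). So
  P(M_{14.69} ≥ 3.03) = 2(1 − Φ(0.7906)) ≈ 0.4292.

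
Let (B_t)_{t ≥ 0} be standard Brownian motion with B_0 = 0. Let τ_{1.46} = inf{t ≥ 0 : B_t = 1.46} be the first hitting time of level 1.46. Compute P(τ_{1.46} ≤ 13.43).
P(τ_{1.46} ≤ 13.43) = 2(1 − Φ(1.46/√13.43)) = 2(1 − Φ(0.3984)) ≈ 0.6903

By the reflection principle for standard BM, P(τ_b ≤ t) = 2 · P(B_t ≥ b). Since B_t ~ N(0, t), P(B_t ≥ 1.46) = 1 − Φ(1.46/√t) = 1 − Φ(1.46/√13.43) = 1 − Φ(0.3984) ≈ 0.34517. Doubling: P(τ_{1.46} ≤ 13.43) ≈ 2 · 0.34517 = 0.69034 ≈ 0.6903.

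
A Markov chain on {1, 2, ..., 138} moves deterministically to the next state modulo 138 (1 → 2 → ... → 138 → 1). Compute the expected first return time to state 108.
E[T_108 | X_0 = 108] = 138

The chain cycles deterministically, so starting at state 108 it returns in exactly 138 steps. Equivalently, the stationary distribution is uniform π_j = 1/138 for every state j, so by Kac's formula E[T_108] = 1/π_108 = 138.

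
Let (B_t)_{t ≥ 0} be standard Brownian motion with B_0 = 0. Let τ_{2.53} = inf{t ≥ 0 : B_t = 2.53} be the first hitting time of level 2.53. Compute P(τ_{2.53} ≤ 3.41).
P(τ_{2.53} ≤ 3.41) = 2(1 − Φ(2.53/√3.41)) = 2(1 − Φ(1.3701)) ≈ 0.1707

By the reflection principle for standard BM, P(τ_b ≤ t) = 2 · P(B_t ≥ b). Since B_t ~ N(0, t), P(B_t ≥ 2.53) = 1 − Φ(2.53/√t) = 1 − Φ(2.53/√3.41) = 1 − Φ(1.3701) ≈ 0.08533. Doubling: P(τ_{2.53} ≤ 3.41) ≈ 2 · 0.08533 = 0.17066 ≈ 0.1707.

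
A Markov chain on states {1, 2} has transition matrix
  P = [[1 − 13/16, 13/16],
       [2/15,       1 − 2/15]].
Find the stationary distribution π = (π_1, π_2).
π_1 = 32/227, π_2 = 195/227

Solve πP = π with π_1 + π_2 = 1. From πP = π: π_1 · (1 − 13/16) + π_2 · 2/15 = π_1 ⇒ π_2 · 2/15 = π_1 · 13/16 ⇒ π_2/π_1 = (13/16)/(2/15) = 195/32. Together with π_1 + π_2 = 1:
  π_1 = (2/15)/(13/16 + 2/15) = (2/15)/(227/240) = 32/227,
  π_2 = (13/16)/(13/16 + 2/15) = (13/16)/(227/240) = 195/227.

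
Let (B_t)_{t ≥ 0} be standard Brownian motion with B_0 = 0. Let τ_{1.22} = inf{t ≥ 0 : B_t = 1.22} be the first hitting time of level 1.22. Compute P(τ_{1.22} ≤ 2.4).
P(τ_{1.22} ≤ 2.4) = 2(1 − Φ(1.22/√2.4)) = 2(1 − Φ(0.7875)) ≈ 0.4310

By the reflection principle for standard BM, P(τ_b ≤ t) = 2 · P(B_t ≥ b). Since B_t ~ N(0, t), P(B_t ≥ 1.22) = 1 − Φ(1.22/√t) = 1 − Φ(1.22/√2.4) = 1 − Φ(0.7875) ≈ 0.21549. Doubling: P(τ_{1.22} ≤ 2.4) ≈ 2 · 0.21549 = 0.43098 ≈ 0.4310.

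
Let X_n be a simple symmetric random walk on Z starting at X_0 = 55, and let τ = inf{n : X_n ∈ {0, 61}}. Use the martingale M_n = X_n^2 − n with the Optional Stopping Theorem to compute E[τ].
E[τ] = 330

M_n = X_n^2 − n is a martingale (since E[X_{n+1}^2 | F_n] = X_n^2 + 1). By OST (τ has finite mean in a bounded region), E[M_τ] = E[M_0] = X_0^2 − 0 = 55^2 = 3025. Also E[M_τ] = E[X_τ^2] − E[τ]. The walk exits at 0 or 61, with P(hit 61 first) = 55/61, so E[X_τ^2] = 61^2 · 55/61 + 0 = 3355. Thus E[τ] = E[X_τ^2] − E[M_τ] = 3355 − 3025 = 330 = 55(61 − 55) = 330.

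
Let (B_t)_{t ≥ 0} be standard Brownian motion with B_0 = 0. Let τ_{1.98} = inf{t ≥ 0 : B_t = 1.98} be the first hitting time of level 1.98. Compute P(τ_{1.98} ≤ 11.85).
P(τ_{1.98} ≤ 11.85) = 2(1 − Φ(1.98/√11.85)) = 2(1 − Φ(0.5752)) ≈ 0.5652

By the reflection principle for standard BM, P(τ_b ≤ t) = 2 · P(B_t ≥ b). Since B_t ~ N(0, t), P(B_t ≥ 1.98) = 1 − Φ(1.98/√t) = 1 − Φ(1.98/√11.85) = 1 − Φ(0.5752) ≈ 0.28258. Doubling: P(τ_{1.98} ≤ 11.85) ≈ 2 · 0.28258 = 0.56516 ≈ 0.5652.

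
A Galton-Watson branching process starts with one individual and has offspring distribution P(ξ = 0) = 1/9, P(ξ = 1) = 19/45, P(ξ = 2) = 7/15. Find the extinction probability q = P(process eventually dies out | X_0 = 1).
q = 5/21

The pgf is f(s) = 1/9 + 19/45·s + 7/15·s². The extinction probability q is the smallest fixed point of f in [0, 1]. Setting s = f(s):
  7/15·s² + (19/45 − 1)·s + 1/9 = 0
  7/15·s² − (1/9 + 7/15)·s + 1/9 = 0
which factors as (s − 1)·(7/15·s − 1/9) = 0, giving roots s = 1 and s = (1/9)/(7/15) = 5/21.
Mean offspring μ = 19/45 + 2·7/15 = 61/45 > 1 (supercritical), so q < 1. The extinction probability is the smaller root: q = (1/9)/(7/15) = 5/21.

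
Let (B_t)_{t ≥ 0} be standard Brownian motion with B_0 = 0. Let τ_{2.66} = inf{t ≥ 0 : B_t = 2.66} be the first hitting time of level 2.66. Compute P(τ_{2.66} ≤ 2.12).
P(τ_{2.66} ≤ 2.12) = 2(1 − Φ(2.66/√2.12)) = 2(1 − Φ(1.8269)) ≈ 0.0677

By the reflection principle for standard BM, P(τ_b ≤ t) = 2 · P(B_t ≥ b). Since B_t ~ N(0, t), P(B_t ≥ 2.66) = 1 − Φ(2.66/√t) = 1 − Φ(2.66/√2.12) = 1 − Φ(1.8269) ≈ 0.03386. Doubling: P(τ_{2.66} ≤ 2.12) ≈ 2 · 0.03386 = 0.06772 ≈ 0.0677.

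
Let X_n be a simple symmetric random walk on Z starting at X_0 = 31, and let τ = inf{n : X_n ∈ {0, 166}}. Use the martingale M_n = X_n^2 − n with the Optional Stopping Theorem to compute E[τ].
E[τ] = 4185

M_n = X_n^2 − n is a martingale (since E[X_{n+1}^2 | F_n] = X_n^2 + 1). By OST (τ has finite mean in a bounded region), E[M_τ] = E[M_0] = X_0^2 − 0 = 31^2 = 961. Also E[M_τ] = E[X_τ^2] − E[τ]. The walk exits at 0 or 166, with P(hit 166 first) = 31/166, so E[X_τ^2] = 166^2 · 31/166 + 0 = 5146. Thus E[τ] = E[X_τ^2] − E[M_τ] = 5146 − 961 = 4185 = 31(166 − 31) = 4185.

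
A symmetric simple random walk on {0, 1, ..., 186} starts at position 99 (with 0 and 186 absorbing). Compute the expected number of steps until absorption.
E[τ | X_0 = 99] = 8613

Let v_k = E[τ | X_0 = k]. Boundary: v_0 = v_186 = 0. Recurrence: v_k = 1 + (v_{k-1} + v_{k+1})/2 for 1 ≤ k ≤ 185. The particular solution to v_k − (v_{k-1} + v_{k+1})/2 = 1 is v_k = −k^2. Adding homogeneous solution A + B k and matching boundaries gives v_k = k (186 − k). Substituting k = 99: v_99 = 99 · 87 = 8613.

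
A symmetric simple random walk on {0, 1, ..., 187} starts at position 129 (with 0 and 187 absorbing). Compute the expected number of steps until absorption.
E[τ | X_0 = 129] = 7482

Let v_k = E[τ | X_0 = k]. Boundary: v_0 = v_187 = 0. Recurrence: v_k = 1 + (v_{k-1} + v_{k+1})/2 for 1 ≤ k ≤ 186. The particular solution to v_k − (v_{k-1} + v_{k+1})/2 = 1 is v_k = −k^2. Adding homogeneous solution A + B k and matching boundaries gives v_k = k (187 − k). Substituting k = 129: v_129 = 129 · 58 = 7482.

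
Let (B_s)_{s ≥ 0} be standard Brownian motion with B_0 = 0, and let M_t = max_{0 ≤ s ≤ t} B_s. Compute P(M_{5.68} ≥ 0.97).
P(M_{5.68} ≥ 0.97) = 2·P(B_{5.68} ≥ 0.97) = 2(1 − Φ(0.97/√5.68)) ≈ 0.6840

By the reflection principle for Brownian motion, P(M_t ≥ a) = 2 · P(B_t ≥ a) for a ≥ 0. Since B_t ~ N(0, t), P(B_t ≥ 0.97) = 1 − Φ(0.97/√t) = 1 − Φ(0.97/√5.68) = 1 − Φ(0.4070). So
  P(M_{5.68} ≥ 0.97) = 2(1 − Φ(0.4070)) ≈ 0.6840.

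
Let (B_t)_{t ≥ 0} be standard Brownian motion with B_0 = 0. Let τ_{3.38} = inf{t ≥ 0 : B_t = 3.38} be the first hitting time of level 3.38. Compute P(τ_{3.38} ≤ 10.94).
P(τ_{3.38} ≤ 10.94) = 2(1 − Φ(3.38/√10.94)) = 2(1 − Φ(1.0219)) ≈ 0.3068

By the reflection principle for standard BM, P(τ_b ≤ t) = 2 · P(B_t ≥ b). Since B_t ~ N(0, t), P(B_t ≥ 3.38) = 1 − Φ(3.38/√t) = 1 − Φ(3.38/√10.94) = 1 − Φ(1.0219) ≈ 0.15341. Doubling: P(τ_{3.38} ≤ 10.94) ≈ 2 · 0.15341 = 0.30682 ≈ 0.3068.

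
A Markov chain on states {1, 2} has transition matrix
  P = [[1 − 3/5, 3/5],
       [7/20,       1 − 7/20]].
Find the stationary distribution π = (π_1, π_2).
π_1 = 7/19, π_2 = 12/19

Solve πP = π with π_1 + π_2 = 1. From πP = π: π_1 · (1 − 3/5) + π_2 · 7/20 = π_1 ⇒ π_2 · 7/20 = π_1 · 3/5 ⇒ π_2/π_1 = (3/5)/(7/20) = 12/7. Together with π_1 + π_2 = 1:
  π_1 = (7/20)/(3/5 + 7/20) = (7/20)/(19/20) = 7/19,
  π_2 = (3/5)/(3/5 + 7/20) = (3/5)/(19/20) = 12/19.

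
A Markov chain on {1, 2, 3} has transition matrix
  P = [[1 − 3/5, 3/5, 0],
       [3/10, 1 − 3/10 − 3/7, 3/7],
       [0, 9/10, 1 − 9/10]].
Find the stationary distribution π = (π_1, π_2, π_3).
π = (21/83, 42/83, 20/83)

This is a birth-death chain on three states, which satisfies detailed balance: π_1 · P_{12} = π_2 · P_{21} and π_2 · P_{23} = π_3 · P_{32}.
From π_1 · 3/5 = π_2 · 3/10: π_2/π_1 = (3/5)/(3/10) = 2.
From π_2 · 3/7 = π_3 · 9/10: π_3/π_2 = (3/7)/(9/10) = 10/21.
Take π_1 proportional to 1; then unnormalized π = (1, 2, 20/21). Normalize by dividing by the sum 83/21:
  π = (21/83, 42/83, 20/83).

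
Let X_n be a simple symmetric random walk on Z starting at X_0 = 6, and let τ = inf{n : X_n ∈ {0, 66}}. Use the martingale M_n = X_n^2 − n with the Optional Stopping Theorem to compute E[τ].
E[τ] = 360

M_n = X_n^2 − n is a martingale (since E[X_{n+1}^2 | F_n] = X_n^2 + 1). By OST (τ has finite mean in a bounded region), E[M_τ] = E[M_0] = X_0^2 − 0 = 6^2 = 36. Also E[M_τ] = E[X_τ^2] − E[τ]. The walk exits at 0 or 66, with P(hit 66 first) = 6/66, so E[X_τ^2] = 66^2 · 6/66 + 0 = 396. Thus E[τ] = E[X_τ^2] − E[M_τ] = 396 − 36 = 360 = 6(66 − 6) = 360.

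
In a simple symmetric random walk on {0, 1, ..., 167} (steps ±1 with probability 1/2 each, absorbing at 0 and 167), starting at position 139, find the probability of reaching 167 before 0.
P(hit 167 before 0) = 139/167

Let u_k = P(hit 167 before 0 | start at k). Then u_0 = 0, u_167 = 1, and u_k = u_{k-1}/2 + u_{k+1}/2 for 1 ≤ k ≤ 166. This harmonic recurrence is solved by u_k = k/167, giving u_139 = 139/167.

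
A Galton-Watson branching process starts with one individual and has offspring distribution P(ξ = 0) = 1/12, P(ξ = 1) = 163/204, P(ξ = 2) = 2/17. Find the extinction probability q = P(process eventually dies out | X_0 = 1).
q = 17/24

The pgf is f(s) = 1/12 + 163/204·s + 2/17·s². The extinction probability q is the smallest fixed point of f in [0, 1]. Setting s = f(s):
  2/17·s² + (163/204 − 1)·s + 1/12 = 0
  2/17·s² − (1/12 + 2/17)·s + 1/12 = 0
which factors as (s − 1)·(2/17·s − 1/12) = 0, giving roots s = 1 and s = (1/12)/(2/17) = 17/24.
Mean offspring μ = 163/204 + 2·2/17 = 211/204 > 1 (supercritical), so q < 1. The extinction probability is the smaller root: q = (1/12)/(2/17) = 17/24.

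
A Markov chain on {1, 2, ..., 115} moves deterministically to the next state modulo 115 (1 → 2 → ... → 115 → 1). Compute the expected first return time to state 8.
E[T_8 | X_0 = 8] = 115

The chain cycles deterministically, so starting at state 8 it returns in exactly 115 steps. Equivalently, the stationary distribution is uniform π_j = 1/115 for every state j, so by Kac's formula E[T_8] = 1/π_8 = 115.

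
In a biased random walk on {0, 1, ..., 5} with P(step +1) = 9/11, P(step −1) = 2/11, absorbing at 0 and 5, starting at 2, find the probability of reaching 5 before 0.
P(hit 5 before 0) = (1 − (2/9)^2) / (1 − (2/9)^5) = 8019/8431

Let u_k denote P(reach 5 before 0 | start at k). Boundary: u_0 = 0, u_5 = 1. Recurrence: u_k = 9/11·u_{k+1} + 2/11·u_{k-1} for 1 ≤ k ≤ 4. Try u_k = A + B·r^k with r = q/p = (2/11)/(9/11) = 2/9. Substitution satisfies the recurrence; boundary conditions give:
  u_k = (1 − r^k) / (1 − r^N) = (1 − (2/9)^2) / (1 − (2/9)^5) = 8019/8431.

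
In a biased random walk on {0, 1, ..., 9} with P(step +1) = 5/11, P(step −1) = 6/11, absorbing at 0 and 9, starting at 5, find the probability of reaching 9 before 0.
P(hit 9 before 0) = (1 − (6/5)^5) / (1 − (6/5)^9) = 2906875/8124571

Let u_k denote P(reach 9 before 0 | start at k). Boundary: u_0 = 0, u_9 = 1. Recurrence: u_k = 5/11·u_{k+1} + 6/11·u_{k-1} for 1 ≤ k ≤ 8. Try u_k = A + B·r^k with r = q/p = (6/11)/(5/11) = 6/5. Substitution satisfies the recurrence; boundary conditions give:
  u_k = (1 − r^k) / (1 − r^N) = (1 − (6/5)^5) / (1 − (6/5)^9) = 2906875/8124571.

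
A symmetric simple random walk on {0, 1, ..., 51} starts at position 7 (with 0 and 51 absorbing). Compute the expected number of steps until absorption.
E[τ | X_0 = 7] = 308

Let v_k = E[τ | X_0 = k]. Boundary: v_0 = v_51 = 0. Recurrence: v_k = 1 + (v_{k-1} + v_{k+1})/2 for 1 ≤ k ≤ 50. The particular solution to v_k − (v_{k-1} + v_{k+1})/2 = 1 is v_k = −k^2. Adding homogeneous solution A + B k and matching boundaries gives v_k = k (51 − k). Substituting k = 7: v_7 = 7 · 44 = 308.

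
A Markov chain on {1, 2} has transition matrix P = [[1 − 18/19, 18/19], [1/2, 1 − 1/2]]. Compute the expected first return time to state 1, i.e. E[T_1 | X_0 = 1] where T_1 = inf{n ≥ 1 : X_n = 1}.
E[T_1 | X_0 = 1] = 1/π_1 = 55/19

For an irreducible recurrent Markov chain with stationary distribution π, E[T_i | X_0 = i] = 1/π_i (Kac's formula). Here π_1 = (1/2)/(18/19 + 1/2) = (1/2)/(55/38) = 19/55, so E[T_1 | X_0 = 1] = 1/π_1 = (18/19 + 1/2)/(1/2) = (55/38)/(1/2) = 55/19.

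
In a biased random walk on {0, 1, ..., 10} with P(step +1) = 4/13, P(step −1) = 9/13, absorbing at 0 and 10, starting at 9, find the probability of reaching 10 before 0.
P(hit 10 before 0) = (1 − (9/4)^9) / (1 − (9/4)^10) = 309726676/697147165

Let u_k denote P(reach 10 before 0 | start at k). Boundary: u_0 = 0, u_10 = 1. Recurrence: u_k = 4/13·u_{k+1} + 9/13·u_{k-1} for 1 ≤ k ≤ 9. Try u_k = A + B·r^k with r = q/p = (9/13)/(4/13) = 9/4. Substitution satisfies the recurrence; boundary conditions give:
  u_k = (1 − r^k) / (1 − r^N) = (1 − (9/4)^9) / (1 − (9/4)^10) = 309726676/697147165.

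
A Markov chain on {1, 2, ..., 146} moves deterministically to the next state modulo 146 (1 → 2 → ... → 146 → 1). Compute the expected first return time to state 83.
E[T_83 | X_0 = 83] = 146

The chain cycles deterministically, so starting at state 83 it returns in exactly 146 steps. Equivalently, the stationary distribution is uniform π_j = 1/146 for every state j, so by Kac's formula E[T_83] = 1/π_83 = 146.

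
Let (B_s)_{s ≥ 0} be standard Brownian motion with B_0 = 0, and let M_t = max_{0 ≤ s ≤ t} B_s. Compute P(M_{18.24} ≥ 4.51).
P(M_{18.24} ≥ 4.51) = 2·P(B_{18.24} ≥ 4.51) = 2(1 − Φ(4.51/√18.24)) ≈ 0.2910

By the reflection principle for Brownian motion, P(M_t ≥ a) = 2 · P(B_t ≥ a) for a ≥ 0. Since B_t ~ N(0, t), P(B_t ≥ 4.51) = 1 − Φ(4.51/√t) = 1 − Φ(4.51/√18.24) = 1 − Φ(1.0560). So
  P(M_{18.24} ≥ 4.51) = 2(1 − Φ(1.0560)) ≈ 0.2910.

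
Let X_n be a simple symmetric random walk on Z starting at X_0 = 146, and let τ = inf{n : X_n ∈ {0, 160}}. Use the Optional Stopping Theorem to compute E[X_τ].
E[X_τ] = 146

X_n is a martingale and τ is a bounded-mean stopping time (indeed τ is finite a.s. with bounded expectation since the walk is in a bounded region). By the OST, E[X_τ] = E[X_0] = 146. Equivalently: E[X_τ] = 160 · P(hit 160 first) + 0 · P(hit 0 first) = 160 · (146/160) = 146.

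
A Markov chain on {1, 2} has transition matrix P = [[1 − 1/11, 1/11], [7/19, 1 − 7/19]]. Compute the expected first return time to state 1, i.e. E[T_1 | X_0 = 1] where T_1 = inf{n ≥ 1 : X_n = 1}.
E[T_1 | X_0 = 1] = 1/π_1 = 96/77

For an irreducible recurrent Markov chain with stationary distribution π, E[T_i | X_0 = i] = 1/π_i (Kac's formula). Here π_1 = (7/19)/(1/11 + 7/19) = (7/19)/(96/209) = 77/96, so E[T_1 | X_0 = 1] = 1/π_1 = (1/11 + 7/19)/(7/19) = (96/209)/(7/19) = 96/77.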